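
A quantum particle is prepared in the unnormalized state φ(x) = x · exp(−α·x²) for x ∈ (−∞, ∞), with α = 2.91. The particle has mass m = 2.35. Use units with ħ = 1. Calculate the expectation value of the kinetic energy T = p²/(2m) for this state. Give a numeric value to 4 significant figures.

T = −(ħ²/2m) d²/dx², so ⟨T⟩ = −(ħ²/2m) ∫ φ*·φ'' dx / ∫|φ|² dx; with m = 2.35.
Expand each integrand as polynomial × e^(−2αx²) and use ∫x^(2j)·e^(−2αx²) dx = (2j−1)!!/(4α)^j · √(π/(2α)), odd powers → 0; here √(π/(2α)) = 0.73471. Differentiate with the product rule, d/dx e^(−αx²) = −2αx·e^(−αx²).
State is unnormalized: ∫|φ|² dx = 0.063119, and ∫φ*·(−ħ²/2m · φ'') dx = 0.11724, so ⟨T⟩ = 0.11724 / 0.063119.
⟨T⟩ = 1.8574.

1.857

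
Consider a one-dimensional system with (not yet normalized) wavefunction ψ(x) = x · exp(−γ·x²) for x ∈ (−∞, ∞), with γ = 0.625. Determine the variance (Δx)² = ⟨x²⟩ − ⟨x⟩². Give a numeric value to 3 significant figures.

Compute ⟨x⟩ and ⟨x²⟩ separately, then (Δx)² = ⟨x²⟩ − ⟨x⟩².
Expand each integrand as polynomial × e^(−2γx²) and use ∫x^(2j)·e^(−2γx²) dx = (2j−1)!!/(4γ)^j · √(π/(2γ)), odd powers → 0; here √(π/(2γ)) = 1.5853.
Normalization: ∫|ψ|² dx = 0.63413.
⟨x⟩ = 0.0000 and ⟨x²⟩ = 1.2000.
(Δx)² = 1.2000 − (0.0000)² = 1.2000.

1.20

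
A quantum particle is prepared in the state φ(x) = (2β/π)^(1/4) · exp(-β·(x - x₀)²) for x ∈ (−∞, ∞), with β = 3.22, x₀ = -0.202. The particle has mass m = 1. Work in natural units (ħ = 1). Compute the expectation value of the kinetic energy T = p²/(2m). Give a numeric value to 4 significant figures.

T = −(ħ²/2m) d²/dx², so ⟨T⟩ = −(ħ²/2m) ∫ φ*·φ'' dx; with m = 1.
Gaussian moments (u = x − x₀): ∫u^(2j)·e^(−2βu²) du = (2j−1)!!/(4β)^j · √(π/(2β)), odd powers integrate to 0; here √(π/(2β)) = 0.69844. Derivatives: d/dx e^(−βu²) = −2βu·e^(−βu²), d²/dx² e^(−βu²) = (4β²u² − 2β)·e^(−βu²).
⟨T⟩ = 1.6100.

1.610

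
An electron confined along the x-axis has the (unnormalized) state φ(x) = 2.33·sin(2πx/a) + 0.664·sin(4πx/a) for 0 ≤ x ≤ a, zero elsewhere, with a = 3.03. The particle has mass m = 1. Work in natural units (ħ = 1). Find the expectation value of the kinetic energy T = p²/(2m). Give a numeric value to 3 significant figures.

T = −(ħ²/2m) d²/dx², so ⟨T⟩ = −(ħ²/2m) ∫ φ*·φ'' dx / ∫|φ|² dx; with m = 1.
d²/dx² sin(jπx/a) = −(jπ/a)²·sin(jπx/a); on 0 ≤ x ≤ a, ∫sin²(jπx/a) dx = a/2 and ∫sin(jπx/a)·sin(lπx/a) dx = 0 for j ≠ l, so only diagonal terms survive in ∫|φ|² and ∫φ·φ″; ∫φ·φ′ dx = [φ²/2] between the walls = 0.
State is unnormalized: ∫|φ|² dx = 8.8927, and ∫φ*·(−ħ²/2m · φ'') dx = 23.428, so ⟨T⟩ = 23.428 / 8.8927.
⟨T⟩ = 2.6345.

2.63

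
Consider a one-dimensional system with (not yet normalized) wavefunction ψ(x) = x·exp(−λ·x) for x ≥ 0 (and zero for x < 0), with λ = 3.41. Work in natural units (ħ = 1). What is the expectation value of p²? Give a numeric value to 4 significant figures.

p² ψ = −ħ² d²ψ/dx²; ⟨p²⟩ = −ħ² ∫ ψ*·ψ'' dx / ∫|ψ|² dx.
Differentiate x·exp(−λ·x) with the product rule; every integrand then reduces to terms xʲ·e^(−2λx) on [0, ∞), with ∫₀^∞ xʲ·e^(−2λx) dx = j!/(2λ)^(j+1).
State is unnormalized: ∫|ψ|² dx = 0.0063049, and ∫ψ*·(−ħ² ψ'') dx = 0.073314, so ⟨p²⟩ = 0.073314 / 0.0063049.
⟨p²⟩ = 11.628.

11.63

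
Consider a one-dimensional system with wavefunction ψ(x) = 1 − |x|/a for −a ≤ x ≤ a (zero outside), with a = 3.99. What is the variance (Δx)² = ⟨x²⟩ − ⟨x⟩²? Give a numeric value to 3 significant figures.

Compute ⟨x⟩ and ⟨x²⟩ separately, then (Δx)² = ⟨x²⟩ − ⟨x⟩².
ψ is even, so ∫ over [−a, a] = 2∫₀ᵃ with ψ = 1 − x/a there: ∫₀ᵃ (1 − x/a)² dx = a/3, ∫₀ᵃ x²(1 − x/a)² dx = a³/30, ∫₀ᵃ x⁴(1 − x/a)² dx = a⁵/105.
Normalization: ∫|ψ|² dx = 2.6600.
⟨x⟩ = 0.0000 and ⟨x²⟩ = 1.5920.
(Δx)² = 1.5920 − (0.0000)² = 1.5920.

1.59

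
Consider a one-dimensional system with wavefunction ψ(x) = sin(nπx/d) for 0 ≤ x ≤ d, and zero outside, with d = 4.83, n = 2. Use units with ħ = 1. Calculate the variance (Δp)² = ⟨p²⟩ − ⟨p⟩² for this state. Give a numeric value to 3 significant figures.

1.69

Compute ⟨p⟩ and ⟨p²⟩ separately; (Δp)² = ⟨p²⟩ − ⟨p⟩².
d/dx sin(nπx/d) = (nπ/d)·cos(nπx/d) and d²/dx² sin(nπx/d) = −(nπ/d)²·sin(nπx/d); on 0 ≤ x ≤ d, ∫sin²(nπx/d) dx = d/2 and ∫sin(nπx/d)·cos(nπx/d) dx = 0.
Normalization: ∫|ψ|² dx = 2.4150.
⟨p⟩ = 0.0000 and ⟨p²⟩ = 1.6923.
(Δp)² = 1.6923 − (0.0000)² = 1.6923.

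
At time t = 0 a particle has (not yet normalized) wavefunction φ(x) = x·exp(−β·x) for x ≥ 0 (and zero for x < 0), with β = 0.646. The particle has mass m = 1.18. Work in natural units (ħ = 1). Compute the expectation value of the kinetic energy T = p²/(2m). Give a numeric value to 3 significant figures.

T = −(ħ²/2m) d²/dx², so ⟨T⟩ = −(ħ²/2m) ∫ φ*·φ'' dx / ∫|φ|² dx; with m = 1.18.
Differentiate x·exp(−β·x) with the product rule; every integrand then reduces to terms xʲ·e^(−2βx) on [0, ∞), with ∫₀^∞ xʲ·e^(−2βx) dx = j!/(2β)^(j+1).
State is unnormalized: ∫|φ|² dx = 0.92735, and ∫φ*·(−ħ²/2m · φ'') dx = 0.16398, so ⟨T⟩ = 0.16398 / 0.92735.
⟨T⟩ = 0.17683.

0.177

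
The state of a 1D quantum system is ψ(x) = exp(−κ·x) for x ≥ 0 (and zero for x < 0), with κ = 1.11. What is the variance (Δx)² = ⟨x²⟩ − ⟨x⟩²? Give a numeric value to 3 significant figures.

0.203

Compute ⟨x⟩ and ⟨x²⟩ separately, then (Δx)² = ⟨x²⟩ − ⟨x⟩².
Every integrand reduces to terms xʲ·e^(−2κx) on [0, ∞); use ∫₀^∞ xʲ·e^(−2κx) dx = j!/(2κ)^(j+1).
Normalization: ∫|ψ|² dx = 0.45045.
⟨x⟩ = 0.45045 and ⟨x²⟩ = 0.40581.
(Δx)² = 0.40581 − (0.45045)² = 0.20291.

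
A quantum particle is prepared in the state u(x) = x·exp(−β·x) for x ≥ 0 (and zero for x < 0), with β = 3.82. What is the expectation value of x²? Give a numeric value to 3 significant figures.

0.206

⟨x²⟩ = ∫ x²·|u|² dx / ∫|u|² dx (integrals over the domain).
Every integrand reduces to terms xʲ·e^(−2βx) on [0, ∞); use ∫₀^∞ xʲ·e^(−2βx) dx = j!/(2β)^(j+1).
State is unnormalized: ∫|u|² dx = 0.0044849, and ∫u*·x²·u dx = 0.00092203, so ⟨x²⟩ = 0.00092203 / 0.0044849.
⟨x²⟩ = 0.20559.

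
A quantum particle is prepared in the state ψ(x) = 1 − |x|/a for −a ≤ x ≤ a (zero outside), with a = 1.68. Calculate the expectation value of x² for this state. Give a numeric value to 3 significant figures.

⟨x²⟩ = ∫ x²·|ψ|² dx / ∫|ψ|² dx (integrals over the domain).
ψ is even, so ∫ over [−a, a] = 2∫₀ᵃ with ψ = 1 − x/a there: ∫₀ᵃ (1 − x/a)² dx = a/3, ∫₀ᵃ x²(1 − x/a)² dx = a³/30, ∫₀ᵃ x⁴(1 − x/a)² dx = a⁵/105.
State is unnormalized: ∫|ψ|² dx = 1.1200, and ∫ψ*·x²·ψ dx = 0.31611, so ⟨x²⟩ = 0.31611 / 1.1200.
⟨x²⟩ = 0.28224.

0.282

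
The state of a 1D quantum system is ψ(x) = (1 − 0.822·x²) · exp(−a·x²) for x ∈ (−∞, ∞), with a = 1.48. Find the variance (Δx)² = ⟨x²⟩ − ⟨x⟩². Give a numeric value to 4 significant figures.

Compute ⟨x⟩ and ⟨x²⟩ separately, then (Δx)² = ⟨x²⟩ − ⟨x⟩².
Expand each integrand as polynomial × e^(−2ax²) and use ∫x^(2j)·e^(−2ax²) dx = (2j−1)!!/(4a)^j · √(π/(2a)), odd powers → 0; here √(π/(2a)) = 1.0302.
Normalization: ∫|ψ|² dx = 0.80371.
⟨x⟩ = 0.0000 and ⟨x²⟩ = 0.098754.
(Δx)² = 0.098754 − (0.0000)² = 0.098754.

0.09875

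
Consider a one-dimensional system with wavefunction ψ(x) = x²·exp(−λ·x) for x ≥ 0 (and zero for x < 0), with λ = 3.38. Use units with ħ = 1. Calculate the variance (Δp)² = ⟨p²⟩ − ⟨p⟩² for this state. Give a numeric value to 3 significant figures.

Compute ⟨p⟩ and ⟨p²⟩ separately; (Δp)² = ⟨p²⟩ − ⟨p⟩².
Differentiate x²·exp(−λ·x) with the product rule; every integrand then reduces to terms xʲ·e^(−2λx) on [0, ∞), with ∫₀^∞ xʲ·e^(−2λx) dx = j!/(2λ)^(j+1).
Normalization: ∫|ψ|² dx = 0.0017001.
⟨p⟩ = 0.0000 and ⟨p²⟩ = 3.8081.
(Δp)² = 3.8081 − (0.0000)² = 3.8081.

3.81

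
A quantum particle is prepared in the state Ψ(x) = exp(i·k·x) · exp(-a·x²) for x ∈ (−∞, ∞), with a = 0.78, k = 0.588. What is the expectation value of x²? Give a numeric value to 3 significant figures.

0.321

⟨x²⟩ = ∫ x²·|Ψ|² dx / ∫|Ψ|² dx (integrals over the domain).
Gaussian moments: ∫x^(2j)·e^(−2ax²) dx = (2j−1)!!/(4a)^j · √(π/(2a)), odd powers integrate to 0; here √(π/(2a)) = 1.4191.
State is unnormalized: ∫|Ψ|² dx = 1.4191, and ∫Ψ*·x²·Ψ dx = 0.45484, so ⟨x²⟩ = 0.45484 / 1.4191.
⟨x²⟩ = 0.32051.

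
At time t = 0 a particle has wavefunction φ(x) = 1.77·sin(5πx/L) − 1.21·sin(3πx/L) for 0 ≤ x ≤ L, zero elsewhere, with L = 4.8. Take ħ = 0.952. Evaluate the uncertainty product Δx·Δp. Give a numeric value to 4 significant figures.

2.528

Δx = √(⟨x²⟩−⟨x⟩²), Δp = √(⟨p²⟩−⟨p⟩²).
On 0 ≤ x ≤ L (j ≠ l): ∫sin²(jπx/L) dx = L/2, ∫sin(jπx/L)·sin(lπx/L) dx = 0; diagonal moments ∫x·sin²(jπx/L) dx = L²/4, ∫x²·sin²(jπx/L) dx = L³·(1/6 − 1/(4j²π²)); cross terms ∫x·sin(jπx/L)·sin(lπx/L) dx = 0 for j + l even and −4jlL²/(π²(j² − l²)²) for j + l odd, ∫x²·sin(jπx/L)·sin(lπx/L) dx = (−1)^(j+l)·4jlL³/(π²(j² − l²)²); higher powers the same way via product-to-sum and parts. d²/dx² sin(jπx/L) = −(jπ/L)²·sin(jπx/L); on 0 ≤ x ≤ L, ∫sin²(jπx/L) dx = L/2 and ∫sin(jπx/L)·sin(lπx/L) dx = 0 for j ≠ l, so only diagonal terms survive in ∫|φ|² and ∫φ·φ″; ∫φ·φ′ dx = [φ²/2] between the walls = 0.
Normalization: ∫|φ|² dx = 11.033.
⟨x⟩ = 2.4000, ⟨x²⟩ = 6.5873 ⇒ Δx = 0.90954.
⟨p⟩ = 0.0000, ⟨p²⟩ = 7.7274 ⇒ Δp = 2.7798.
Δx·Δp = 2.5284.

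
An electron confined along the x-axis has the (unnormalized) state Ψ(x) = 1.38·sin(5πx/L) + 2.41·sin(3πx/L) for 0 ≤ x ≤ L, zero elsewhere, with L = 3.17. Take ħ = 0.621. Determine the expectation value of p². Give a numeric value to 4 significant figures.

p² Ψ = −ħ² d²Ψ/dx²; ⟨p²⟩ = −ħ² ∫ Ψ*·Ψ'' dx / ∫|Ψ|² dx.
d²/dx² sin(jπx/L) = −(jπ/L)²·sin(jπx/L); on 0 ≤ x ≤ L, ∫sin²(jπx/L) dx = L/2 and ∫sin(jπx/L)·sin(lπx/L) dx = 0 for j ≠ l, so only diagonal terms survive in ∫|Ψ|² and ∫Ψ·Ψ″; ∫Ψ·Ψ′ dx = [Ψ²/2] between the walls = 0.
State is unnormalized: ∫|Ψ|² dx = 12.224, and ∫Ψ*·(−ħ² Ψ'') dx = 59.963, so ⟨p²⟩ = 59.963 / 12.224.
⟨p²⟩ = 4.9052.

4.905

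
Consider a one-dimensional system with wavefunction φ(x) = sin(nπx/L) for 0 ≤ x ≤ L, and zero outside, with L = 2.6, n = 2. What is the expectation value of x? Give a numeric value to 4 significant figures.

1.300

⟨x⟩ = ∫ x·|φ|² dx / ∫|φ|² dx (integrals over the domain).
With sin²θ = (1 − cos2θ)/2 on 0 ≤ x ≤ L: ∫sin²(nπx/L) dx = L/2, ∫x·sin²(nπx/L) dx = L²/4, ∫x²·sin²(nπx/L) dx = L³·(1/6 − 1/(4n²π²)); higher powers xᵏ the same way, integrating xᵏ·cos(2nπx/L) by parts.
State is unnormalized: ∫|φ|² dx = 1.3000, and ∫φ*·x·φ dx = 1.6900, so ⟨x⟩ = 1.6900 / 1.3000.
⟨x⟩ = 1.3000.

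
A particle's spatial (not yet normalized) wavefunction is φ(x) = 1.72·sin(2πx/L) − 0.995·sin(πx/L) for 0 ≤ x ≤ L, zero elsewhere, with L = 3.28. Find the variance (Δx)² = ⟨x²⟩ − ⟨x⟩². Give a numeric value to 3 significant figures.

0.395

Compute ⟨x⟩ and ⟨x²⟩ separately, then (Δx)² = ⟨x²⟩ − ⟨x⟩².
On 0 ≤ x ≤ L (j ≠ l): ∫sin²(jπx/L) dx = L/2, ∫sin(jπx/L)·sin(lπx/L) dx = 0; diagonal moments ∫x·sin²(jπx/L) dx = L²/4, ∫x²·sin²(jπx/L) dx = L³·(1/6 − 1/(4j²π²)); cross terms ∫x·sin(jπx/L)·sin(lπx/L) dx = 0 for j + l even and −4jlL²/(π²(j² − l²)²) for j + l odd, ∫x²·sin(jπx/L)·sin(lπx/L) dx = (−1)^(j+l)·4jlL³/(π²(j² − l²)²); higher powers the same way via product-to-sum and parts.
Normalization: ∫|φ|² dx = 6.4754.
⟨x⟩ = 2.1522 and ⟨x²⟩ = 5.0273.
(Δx)² = 5.0273 − (2.1522)² = 0.39547.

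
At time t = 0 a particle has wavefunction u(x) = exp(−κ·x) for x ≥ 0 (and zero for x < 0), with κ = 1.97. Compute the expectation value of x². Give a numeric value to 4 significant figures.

⟨x²⟩ = ∫ x²·|u|² dx / ∫|u|² dx (integrals over the domain).
Every integrand reduces to terms xʲ·e^(−2κx) on [0, ∞); use ∫₀^∞ xʲ·e^(−2κx) dx = j!/(2κ)^(j+1).
State is unnormalized: ∫|u|² dx = 0.25381, and ∫u*·x²·u dx = 0.032700, so ⟨x²⟩ = 0.032700 / 0.25381.
⟨x²⟩ = 0.12884.

0.1288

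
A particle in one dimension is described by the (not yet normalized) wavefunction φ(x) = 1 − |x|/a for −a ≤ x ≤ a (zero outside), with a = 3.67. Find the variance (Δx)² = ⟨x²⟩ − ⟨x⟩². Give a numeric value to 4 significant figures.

Compute ⟨x⟩ and ⟨x²⟩ separately, then (Δx)² = ⟨x²⟩ − ⟨x⟩².
φ is even, so ∫ over [−a, a] = 2∫₀ᵃ with φ = 1 − x/a there: ∫₀ᵃ (1 − x/a)² dx = a/3, ∫₀ᵃ x²(1 − x/a)² dx = a³/30, ∫₀ᵃ x⁴(1 − x/a)² dx = a⁵/105.
Normalization: ∫|φ|² dx = 2.4467.
⟨x⟩ = 0.0000 and ⟨x²⟩ = 1.3469.
(Δx)² = 1.3469 − (0.0000)² = 1.3469.

1.347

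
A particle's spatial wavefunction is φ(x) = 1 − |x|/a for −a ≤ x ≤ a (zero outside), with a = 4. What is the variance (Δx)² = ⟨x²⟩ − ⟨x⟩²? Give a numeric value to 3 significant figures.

1.60

Compute ⟨x⟩ and ⟨x²⟩ separately, then (Δx)² = ⟨x²⟩ − ⟨x⟩².
φ is even, so ∫ over [−a, a] = 2∫₀ᵃ with φ = 1 − x/a there: ∫₀ᵃ (1 − x/a)² dx = a/3, ∫₀ᵃ x²(1 − x/a)² dx = a³/30, ∫₀ᵃ x⁴(1 − x/a)² dx = a⁵/105.
Normalization: ∫|φ|² dx = 2.6667.
⟨x⟩ = 0.0000 and ⟨x²⟩ = 1.6000.
(Δx)² = 1.6000 − (0.0000)² = 1.6000.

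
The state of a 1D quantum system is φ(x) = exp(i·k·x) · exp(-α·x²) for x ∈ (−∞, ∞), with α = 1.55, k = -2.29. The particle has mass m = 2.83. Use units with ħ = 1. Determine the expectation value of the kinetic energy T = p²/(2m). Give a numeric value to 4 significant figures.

T = −(ħ²/2m) d²/dx², so ⟨T⟩ = −(ħ²/2m) ∫ φ*·φ'' dx / ∫|φ|² dx; with m = 2.83.
Gaussian moments: ∫x^(2j)·e^(−2αx²) dx = (2j−1)!!/(4α)^j · √(π/(2α)), odd powers integrate to 0; here √(π/(2α)) = 1.0067. Derivatives: φ′ = (ik − 2αx)·φ, φ″ = ((ik − 2αx)² − 2α)·φ; the odd-in-x pieces drop out.
State is unnormalized: ∫|φ|² dx = 1.0067, and ∫φ*·(−ħ²/2m · φ'') dx = 1.2084, so ⟨T⟩ = 1.2084 / 1.0067.
⟨T⟩ = 1.2004.

1.200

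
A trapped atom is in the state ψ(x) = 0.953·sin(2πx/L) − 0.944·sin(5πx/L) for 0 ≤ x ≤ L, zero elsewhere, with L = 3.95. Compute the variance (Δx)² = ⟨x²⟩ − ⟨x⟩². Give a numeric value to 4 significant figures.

1.180

Compute ⟨x⟩ and ⟨x²⟩ separately, then (Δx)² = ⟨x²⟩ − ⟨x⟩².
On 0 ≤ x ≤ L (j ≠ l): ∫sin²(jπx/L) dx = L/2, ∫sin(jπx/L)·sin(lπx/L) dx = 0; diagonal moments ∫x·sin²(jπx/L) dx = L²/4, ∫x²·sin²(jπx/L) dx = L³·(1/6 − 1/(4j²π²)); cross terms ∫x·sin(jπx/L)·sin(lπx/L) dx = 0 for j + l even and −4jlL²/(π²(j² − l²)²) for j + l odd, ∫x²·sin(jπx/L)·sin(lπx/L) dx = (−1)^(j+l)·4jlL³/(π²(j² − l²)²); higher powers the same way via product-to-sum and parts.
Normalization: ∫|ψ|² dx = 3.5537.
⟨x⟩ = 2.0476 and ⟨x²⟩ = 5.3722.
(Δx)² = 5.3722 − (2.0476)² = 1.1795.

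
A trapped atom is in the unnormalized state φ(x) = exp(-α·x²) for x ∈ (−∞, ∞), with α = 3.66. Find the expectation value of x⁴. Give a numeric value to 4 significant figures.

⟨x⁴⟩ = ∫ x⁴·|φ|² dx / ∫|φ|² dx (integrals over the domain).
Gaussian moments: ∫x^(2j)·e^(−2αx²) dx = (2j−1)!!/(4α)^j · √(π/(2α)), odd powers integrate to 0; here √(π/(2α)) = 0.65512.
State is unnormalized: ∫|φ|² dx = 0.65512, and ∫φ*·x⁴·φ dx = 0.0091698, so ⟨x⁴⟩ = 0.0091698 / 0.65512.
⟨x⁴⟩ = 0.013997.

0.01400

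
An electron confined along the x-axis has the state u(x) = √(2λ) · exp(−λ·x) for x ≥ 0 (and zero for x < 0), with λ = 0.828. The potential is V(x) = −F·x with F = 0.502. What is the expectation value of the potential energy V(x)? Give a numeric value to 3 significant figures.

⟨V⟩ = ∫ V(x)·|u|² dx.
Every integrand reduces to terms xʲ·e^(−2λx) on [0, ∞); use ∫₀^∞ xʲ·e^(−2λx) dx = j!/(2λ)^(j+1).
⟨V⟩ = -0.30314.

-0.303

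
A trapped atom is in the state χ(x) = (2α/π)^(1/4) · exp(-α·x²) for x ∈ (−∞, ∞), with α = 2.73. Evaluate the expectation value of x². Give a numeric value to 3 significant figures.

0.0916

⟨x²⟩ = ∫ x²·|χ|² dx (integrals over the domain).
Gaussian moments: ∫x^(2j)·e^(−2αx²) dx = (2j−1)!!/(4α)^j · √(π/(2α)), odd powers integrate to 0; here √(π/(2α)) = 0.75854.
⟨x²⟩ = 0.091575.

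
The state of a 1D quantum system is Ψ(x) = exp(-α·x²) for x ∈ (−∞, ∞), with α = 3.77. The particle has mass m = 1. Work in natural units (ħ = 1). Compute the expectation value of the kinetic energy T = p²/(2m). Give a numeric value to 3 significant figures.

1.89

T = −(ħ²/2m) d²/dx², so ⟨T⟩ = −(ħ²/2m) ∫ Ψ*·Ψ'' dx / ∫|Ψ|² dx; with m = 1.
Gaussian moments: ∫x^(2j)·e^(−2αx²) dx = (2j−1)!!/(4α)^j · √(π/(2α)), odd powers integrate to 0; here √(π/(2α)) = 0.64549. Derivatives: d/dx e^(−αx²) = −2αx·e^(−αx²), d²/dx² e^(−αx²) = (4α²x² − 2α)·e^(−αx²).
State is unnormalized: ∫|Ψ|² dx = 0.64549, and ∫Ψ*·(−ħ²/2m · Ψ'') dx = 1.2167, so ⟨T⟩ = 1.2167 / 0.64549.
⟨T⟩ = 1.8850.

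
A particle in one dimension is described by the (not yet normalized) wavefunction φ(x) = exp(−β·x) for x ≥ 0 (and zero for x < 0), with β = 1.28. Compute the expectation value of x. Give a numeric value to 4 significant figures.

0.3906

⟨x⟩ = ∫ x·|φ|² dx / ∫|φ|² dx (integrals over the domain).
Every integrand reduces to terms xʲ·e^(−2βx) on [0, ∞); use ∫₀^∞ xʲ·e^(−2βx) dx = j!/(2β)^(j+1).
State is unnormalized: ∫|φ|² dx = 0.39063, and ∫φ*·x·φ dx = 0.15259, so ⟨x⟩ = 0.15259 / 0.39063.
⟨x⟩ = 0.39063.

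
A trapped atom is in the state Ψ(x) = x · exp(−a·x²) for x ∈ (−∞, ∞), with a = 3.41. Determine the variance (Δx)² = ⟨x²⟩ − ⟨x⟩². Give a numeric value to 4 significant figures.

Compute ⟨x⟩ and ⟨x²⟩ separately, then (Δx)² = ⟨x²⟩ − ⟨x⟩².
Expand each integrand as polynomial × e^(−2ax²) and use ∫x^(2j)·e^(−2ax²) dx = (2j−1)!!/(4a)^j · √(π/(2a)), odd powers → 0; here √(π/(2a)) = 0.67871.
Normalization: ∫|Ψ|² dx = 0.049759.
⟨x⟩ = 0.0000 and ⟨x²⟩ = 0.21994.
(Δx)² = 0.21994 − (0.0000)² = 0.21994.

0.2199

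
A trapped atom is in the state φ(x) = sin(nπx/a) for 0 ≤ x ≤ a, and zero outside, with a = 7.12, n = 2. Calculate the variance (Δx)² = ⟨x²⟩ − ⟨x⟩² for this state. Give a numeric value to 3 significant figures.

Compute ⟨x⟩ and ⟨x²⟩ separately, then (Δx)² = ⟨x²⟩ − ⟨x⟩².
With sin²θ = (1 − cos2θ)/2 on 0 ≤ x ≤ a: ∫sin²(nπx/a) dx = a/2, ∫x·sin²(nπx/a) dx = a²/4, ∫x²·sin²(nπx/a) dx = a³·(1/6 − 1/(4n²π²)); higher powers xᵏ the same way, integrating xᵏ·cos(2nπx/a) by parts.
Normalization: ∫|φ|² dx = 3.5600.
⟨x⟩ = 3.5600 and ⟨x²⟩ = 16.256.
(Δx)² = 16.256 − (3.5600)² = 3.5825.

3.58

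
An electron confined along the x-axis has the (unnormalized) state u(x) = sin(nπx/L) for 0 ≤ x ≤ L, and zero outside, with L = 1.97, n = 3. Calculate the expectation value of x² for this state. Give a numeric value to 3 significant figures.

⟨x²⟩ = ∫ x²·|u|² dx / ∫|u|² dx (integrals over the domain).
With sin²θ = (1 − cos2θ)/2 on 0 ≤ x ≤ L: ∫sin²(nπx/L) dx = L/2, ∫x·sin²(nπx/L) dx = L²/4, ∫x²·sin²(nπx/L) dx = L³·(1/6 − 1/(4n²π²)); higher powers xᵏ the same way, integrating xᵏ·cos(2nπx/L) by parts.
State is unnormalized: ∫|u|² dx = 0.98500, and ∫u*·x²·u dx = 1.2527, so ⟨x²⟩ = 1.2527 / 0.98500.
⟨x²⟩ = 1.2718.

1.27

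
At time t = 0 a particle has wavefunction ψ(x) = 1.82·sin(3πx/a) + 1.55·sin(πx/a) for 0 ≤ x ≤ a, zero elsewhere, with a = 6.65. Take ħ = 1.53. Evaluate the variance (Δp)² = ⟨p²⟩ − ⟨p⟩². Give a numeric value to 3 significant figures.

2.94

Compute ⟨p⟩ and ⟨p²⟩ separately; (Δp)² = ⟨p²⟩ − ⟨p⟩².
d²/dx² sin(jπx/a) = −(jπ/a)²·sin(jπx/a); on 0 ≤ x ≤ a, ∫sin²(jπx/a) dx = a/2 and ∫sin(jπx/a)·sin(lπx/a) dx = 0 for j ≠ l, so only diagonal terms survive in ∫|ψ|² and ∫ψ·ψ″; ∫ψ·ψ′ dx = [ψ²/2] between the walls = 0.
Normalization: ∫|ψ|² dx = 19.002.
⟨p⟩ = 0.0000 and ⟨p²⟩ = 2.9449.
(Δp)² = 2.9449 − (0.0000)² = 2.9449.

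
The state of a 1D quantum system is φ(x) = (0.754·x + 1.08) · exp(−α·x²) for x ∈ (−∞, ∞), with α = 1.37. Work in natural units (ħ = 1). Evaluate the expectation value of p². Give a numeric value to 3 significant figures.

p² φ = −ħ² d²φ/dx²; ⟨p²⟩ = −ħ² ∫ φ*·φ'' dx / ∫|φ|² dx.
Expand each integrand as polynomial × e^(−2αx²) and use ∫x^(2j)·e^(−2αx²) dx = (2j−1)!!/(4α)^j · √(π/(2α)), odd powers → 0; here √(π/(2α)) = 1.0708. Differentiate with the product rule, d/dx e^(−αx²) = −2αx·e^(−αx²).
State is unnormalized: ∫|φ|² dx = 1.3600, and ∫φ*·(−ħ² φ'') dx = 2.1676, so ⟨p²⟩ = 2.1676 / 1.3600.
⟨p²⟩ = 1.5938.

1.59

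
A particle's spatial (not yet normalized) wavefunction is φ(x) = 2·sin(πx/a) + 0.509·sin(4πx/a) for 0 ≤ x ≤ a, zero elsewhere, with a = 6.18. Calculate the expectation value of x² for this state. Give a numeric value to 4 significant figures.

⟨x²⟩ = ∫ x²·|φ|² dx / ∫|φ|² dx (integrals over the domain).
On 0 ≤ x ≤ a (j ≠ l): ∫sin²(jπx/a) dx = a/2, ∫sin(jπx/a)·sin(lπx/a) dx = 0; diagonal moments ∫x·sin²(jπx/a) dx = a²/4, ∫x²·sin²(jπx/a) dx = a³·(1/6 − 1/(4j²π²)); cross terms ∫x·sin(jπx/a)·sin(lπx/a) dx = 0 for j + l even and −4jla²/(π²(j² − l²)²) for j + l odd, ∫x²·sin(jπx/a)·sin(lπx/a) dx = (−1)^(j+l)·4jla³/(π²(j² − l²)²); higher powers the same way via product-to-sum and parts.
State is unnormalized: ∫|φ|² dx = 13.161, and ∫φ*·x²·φ dx = 140.07, so ⟨x²⟩ = 140.07 / 13.161.
⟨x²⟩ = 10.643.

10.64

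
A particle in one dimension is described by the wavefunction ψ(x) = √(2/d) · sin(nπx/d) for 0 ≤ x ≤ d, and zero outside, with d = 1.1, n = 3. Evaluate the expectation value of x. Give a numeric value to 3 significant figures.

⟨x⟩ = ∫ x·|ψ|² dx (integrals over the domain).
With sin²θ = (1 − cos2θ)/2 on 0 ≤ x ≤ d: ∫sin²(nπx/d) dx = d/2, ∫x·sin²(nπx/d) dx = d²/4, ∫x²·sin²(nπx/d) dx = d³·(1/6 − 1/(4n²π²)); higher powers xᵏ the same way, integrating xᵏ·cos(2nπx/d) by parts.
⟨x⟩ = 0.55000.

0.550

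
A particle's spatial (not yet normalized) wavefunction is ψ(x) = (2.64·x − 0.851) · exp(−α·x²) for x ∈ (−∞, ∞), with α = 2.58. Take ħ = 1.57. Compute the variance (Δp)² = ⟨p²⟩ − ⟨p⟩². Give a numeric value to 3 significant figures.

Compute ⟨p⟩ and ⟨p²⟩ separately; (Δp)² = ⟨p²⟩ − ⟨p⟩².
Expand each integrand as polynomial × e^(−2αx²) and use ∫x^(2j)·e^(−2αx²) dx = (2j−1)!!/(4α)^j · √(π/(2α)), odd powers → 0; here √(π/(2α)) = 0.78028. Differentiate with the product rule, d/dx e^(−αx²) = −2αx·e^(−αx²).
Normalization: ∫|ψ|² dx = 1.0920.
⟨p⟩ = 0.0000 and ⟨p²⟩ = 12.497.
(Δp)² = 12.497 − (0.0000)² = 12.497.

12.5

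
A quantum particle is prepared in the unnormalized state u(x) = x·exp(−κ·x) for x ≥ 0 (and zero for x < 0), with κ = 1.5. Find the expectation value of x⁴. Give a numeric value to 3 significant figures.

⟨x⁴⟩ = ∫ x⁴·|u|² dx / ∫|u|² dx (integrals over the domain).
Every integrand reduces to terms xʲ·e^(−2κx) on [0, ∞); use ∫₀^∞ xʲ·e^(−2κx) dx = j!/(2κ)^(j+1).
State is unnormalized: ∫|u|² dx = 0.074074, and ∫u*·x⁴·u dx = 0.32922, so ⟨x⁴⟩ = 0.32922 / 0.074074.
⟨x⁴⟩ = 4.4444.

4.44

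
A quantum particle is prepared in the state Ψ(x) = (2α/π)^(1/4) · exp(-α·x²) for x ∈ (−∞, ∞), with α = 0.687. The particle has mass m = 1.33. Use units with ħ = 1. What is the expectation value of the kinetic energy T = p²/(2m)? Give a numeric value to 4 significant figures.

T = −(ħ²/2m) d²/dx², so ⟨T⟩ = −(ħ²/2m) ∫ Ψ*·Ψ'' dx; with m = 1.33.
Gaussian moments: ∫x^(2j)·e^(−2αx²) dx = (2j−1)!!/(4α)^j · √(π/(2α)), odd powers integrate to 0; here √(π/(2α)) = 1.5121. Derivatives: d/dx e^(−αx²) = −2αx·e^(−αx²), d²/dx² e^(−αx²) = (4α²x² − 2α)·e^(−αx²).
⟨T⟩ = 0.25827.

0.2583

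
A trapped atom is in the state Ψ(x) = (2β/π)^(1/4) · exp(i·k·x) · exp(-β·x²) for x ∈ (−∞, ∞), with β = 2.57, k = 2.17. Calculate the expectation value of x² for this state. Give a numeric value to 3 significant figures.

0.0973

⟨x²⟩ = ∫ x²·|Ψ|² dx (integrals over the domain).
Gaussian moments: ∫x^(2j)·e^(−2βx²) dx = (2j−1)!!/(4β)^j · √(π/(2β)), odd powers integrate to 0; here √(π/(2β)) = 0.78180.
⟨x²⟩ = 0.097276.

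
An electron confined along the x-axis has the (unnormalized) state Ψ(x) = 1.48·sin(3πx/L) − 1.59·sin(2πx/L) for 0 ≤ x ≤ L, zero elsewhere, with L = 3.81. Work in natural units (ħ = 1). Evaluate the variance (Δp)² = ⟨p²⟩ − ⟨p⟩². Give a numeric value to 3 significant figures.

Compute ⟨p⟩ and ⟨p²⟩ separately; (Δp)² = ⟨p²⟩ − ⟨p⟩².
d²/dx² sin(jπx/L) = −(jπ/L)²·sin(jπx/L); on 0 ≤ x ≤ L, ∫sin²(jπx/L) dx = L/2 and ∫sin(jπx/L)·sin(lπx/L) dx = 0 for j ≠ l, so only diagonal terms survive in ∫|Ψ|² and ∫Ψ·Ψ″; ∫Ψ·Ψ′ dx = [Ψ²/2] between the walls = 0.
Normalization: ∫|Ψ|² dx = 8.9887.
⟨p⟩ = 0.0000 and ⟨p²⟩ = 4.2977.
(Δp)² = 4.2977 − (0.0000)² = 4.2977.

4.30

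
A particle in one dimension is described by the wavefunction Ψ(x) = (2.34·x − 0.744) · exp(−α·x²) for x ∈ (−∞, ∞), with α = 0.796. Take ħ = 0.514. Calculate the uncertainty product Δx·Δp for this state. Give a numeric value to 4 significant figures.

0.5430

Δx = √(⟨x²⟩−⟨x⟩²), Δp = √(⟨p²⟩−⟨p⟩²).
Expand each integrand as polynomial × e^(−2αx²) and use ∫x^(2j)·e^(−2αx²) dx = (2j−1)!!/(4α)^j · √(π/(2α)), odd powers → 0; here √(π/(2α)) = 1.4048. Differentiate with the product rule, d/dx e^(−αx²) = −2αx·e^(−αx²).
Normalization: ∫|Ψ|² dx = 3.1934.
⟨x⟩ = -0.48106, ⟨x²⟩ = 0.78926 ⇒ Δx = 0.74689.
⟨p⟩ = 0.0000, ⟨p²⟩ = 0.52848 ⇒ Δp = 0.72697.
Δx·Δp = 0.54297.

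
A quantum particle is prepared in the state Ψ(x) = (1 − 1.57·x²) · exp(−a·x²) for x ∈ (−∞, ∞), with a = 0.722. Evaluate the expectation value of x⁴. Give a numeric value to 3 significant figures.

⟨x⁴⟩ = ∫ x⁴·|Ψ|² dx / ∫|Ψ|² dx (integrals over the domain).
Expand each integrand as polynomial × e^(−2ax²) and use ∫x^(2j)·e^(−2ax²) dx = (2j−1)!!/(4a)^j · √(π/(2a)), odd powers → 0; here √(π/(2a)) = 1.4750.
State is unnormalized: ∫|Ψ|² dx = 1.1790, and ∫Ψ*·x⁴·Ψ dx = 3.1341, so ⟨x⁴⟩ = 3.1341 / 1.1790.
⟨x⁴⟩ = 2.6582.

2.66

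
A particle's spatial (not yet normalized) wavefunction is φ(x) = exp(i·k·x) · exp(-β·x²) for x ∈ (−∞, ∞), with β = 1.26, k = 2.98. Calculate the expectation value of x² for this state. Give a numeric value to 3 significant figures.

0.198

⟨x²⟩ = ∫ x²·|φ|² dx / ∫|φ|² dx (integrals over the domain).
Gaussian moments: ∫x^(2j)·e^(−2βx²) dx = (2j−1)!!/(4β)^j · √(π/(2β)), odd powers integrate to 0; here √(π/(2β)) = 1.1165.
State is unnormalized: ∫|φ|² dx = 1.1165, and ∫φ*·x²·φ dx = 0.22154, so ⟨x²⟩ = 0.22154 / 1.1165.
⟨x²⟩ = 0.19841.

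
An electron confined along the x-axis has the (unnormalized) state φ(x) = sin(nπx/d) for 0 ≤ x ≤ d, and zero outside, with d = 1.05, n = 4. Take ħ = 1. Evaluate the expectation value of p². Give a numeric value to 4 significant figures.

143.2

p² φ = −ħ² d²φ/dx²; ⟨p²⟩ = −ħ² ∫ φ*·φ'' dx / ∫|φ|² dx.
d/dx sin(nπx/d) = (nπ/d)·cos(nπx/d) and d²/dx² sin(nπx/d) = −(nπ/d)²·sin(nπx/d); on 0 ≤ x ≤ d, ∫sin²(nπx/d) dx = d/2 and ∫sin(nπx/d)·cos(nπx/d) dx = 0.
State is unnormalized: ∫|φ|² dx = 0.52500, and ∫φ*·(−ħ² φ'') dx = 75.197, so ⟨p²⟩ = 75.197 / 0.52500.
⟨p²⟩ = 143.23.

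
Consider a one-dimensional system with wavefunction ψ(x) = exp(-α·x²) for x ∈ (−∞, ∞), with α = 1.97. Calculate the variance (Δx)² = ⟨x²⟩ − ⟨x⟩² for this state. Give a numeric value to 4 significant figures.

Compute ⟨x⟩ and ⟨x²⟩ separately, then (Δx)² = ⟨x²⟩ − ⟨x⟩².
Gaussian moments: ∫x^(2j)·e^(−2αx²) dx = (2j−1)!!/(4α)^j · √(π/(2α)), odd powers integrate to 0; here √(π/(2α)) = 0.89295.
Normalization: ∫|ψ|² dx = 0.89295.
⟨x⟩ = 0.0000 and ⟨x²⟩ = 0.12690.
(Δx)² = 0.12690 − (0.0000)² = 0.12690.

0.1269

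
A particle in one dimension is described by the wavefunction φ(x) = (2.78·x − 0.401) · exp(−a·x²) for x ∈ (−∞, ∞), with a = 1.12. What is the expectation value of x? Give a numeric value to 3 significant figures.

-0.264

⟨x⟩ = ∫ x·|φ|² dx / ∫|φ|² dx (integrals over the domain).
Expand each integrand as polynomial × e^(−2ax²) and use ∫x^(2j)·e^(−2ax²) dx = (2j−1)!!/(4a)^j · √(π/(2a)), odd powers → 0; here √(π/(2a)) = 1.1843.
State is unnormalized: ∫|φ|² dx = 2.2334, and ∫φ*·x·φ dx = -0.58938, so ⟨x⟩ = -0.58938 / 2.2334.
⟨x⟩ = -0.26389.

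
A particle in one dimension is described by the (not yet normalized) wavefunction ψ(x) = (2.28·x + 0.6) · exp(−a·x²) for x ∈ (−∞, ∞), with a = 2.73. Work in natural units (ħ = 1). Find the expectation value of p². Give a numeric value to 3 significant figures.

p² ψ = −ħ² d²ψ/dx²; ⟨p²⟩ = −ħ² ∫ ψ*·ψ'' dx / ∫|ψ|² dx.
Expand each integrand as polynomial × e^(−2ax²) and use ∫x^(2j)·e^(−2ax²) dx = (2j−1)!!/(4a)^j · √(π/(2a)), odd powers → 0; here √(π/(2a)) = 0.75854. Differentiate with the product rule, d/dx e^(−ax²) = −2ax·e^(−ax²).
State is unnormalized: ∫|ψ|² dx = 0.63417, and ∫ψ*·(−ħ² ψ'') dx = 3.7029, so ⟨p²⟩ = 3.7029 / 0.63417.
⟨p²⟩ = 5.8389.

5.84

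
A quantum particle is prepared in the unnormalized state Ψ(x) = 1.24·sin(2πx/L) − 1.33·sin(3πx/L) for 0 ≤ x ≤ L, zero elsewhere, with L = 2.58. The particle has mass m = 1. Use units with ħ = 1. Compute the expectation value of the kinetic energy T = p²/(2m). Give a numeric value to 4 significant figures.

T = −(ħ²/2m) d²/dx², so ⟨T⟩ = −(ħ²/2m) ∫ Ψ*·Ψ'' dx / ∫|Ψ|² dx; with m = 1.
d²/dx² sin(jπx/L) = −(jπ/L)²·sin(jπx/L); on 0 ≤ x ≤ L, ∫sin²(jπx/L) dx = L/2 and ∫sin(jπx/L)·sin(lπx/L) dx = 0 for j ≠ l, so only diagonal terms survive in ∫|Ψ|² and ∫Ψ·Ψ″; ∫Ψ·Ψ′ dx = [Ψ²/2] between the walls = 0.
State is unnormalized: ∫|Ψ|² dx = 4.2654, and ∫Ψ*·(−ħ²/2m · Ψ'') dx = 21.107, so ⟨T⟩ = 21.107 / 4.2654.
⟨T⟩ = 4.9485.

4.949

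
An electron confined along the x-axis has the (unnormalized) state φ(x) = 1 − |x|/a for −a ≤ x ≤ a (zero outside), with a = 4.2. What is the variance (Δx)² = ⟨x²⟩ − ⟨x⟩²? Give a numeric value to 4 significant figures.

Compute ⟨x⟩ and ⟨x²⟩ separately, then (Δx)² = ⟨x²⟩ − ⟨x⟩².
φ is even, so ∫ over [−a, a] = 2∫₀ᵃ with φ = 1 − x/a there: ∫₀ᵃ (1 − x/a)² dx = a/3, ∫₀ᵃ x²(1 − x/a)² dx = a³/30, ∫₀ᵃ x⁴(1 − x/a)² dx = a⁵/105.
Normalization: ∫|φ|² dx = 2.8000.
⟨x⟩ = 0.0000 and ⟨x²⟩ = 1.7640.
(Δx)² = 1.7640 − (0.0000)² = 1.7640.

1.764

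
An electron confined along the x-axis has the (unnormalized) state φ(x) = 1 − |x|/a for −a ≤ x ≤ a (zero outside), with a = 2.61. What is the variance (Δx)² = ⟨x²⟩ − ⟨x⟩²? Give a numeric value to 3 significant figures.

0.681

Compute ⟨x⟩ and ⟨x²⟩ separately, then (Δx)² = ⟨x²⟩ − ⟨x⟩².
φ is even, so ∫ over [−a, a] = 2∫₀ᵃ with φ = 1 − x/a there: ∫₀ᵃ (1 − x/a)² dx = a/3, ∫₀ᵃ x²(1 − x/a)² dx = a³/30, ∫₀ᵃ x⁴(1 − x/a)² dx = a⁵/105.
Normalization: ∫|φ|² dx = 1.7400.
⟨x⟩ = 0.0000 and ⟨x²⟩ = 0.68121.
(Δx)² = 0.68121 − (0.0000)² = 0.68121.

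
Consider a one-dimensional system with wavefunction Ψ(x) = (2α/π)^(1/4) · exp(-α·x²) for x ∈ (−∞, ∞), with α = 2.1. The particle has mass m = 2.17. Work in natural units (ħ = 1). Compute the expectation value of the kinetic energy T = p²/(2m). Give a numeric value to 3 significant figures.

0.484

T = −(ħ²/2m) d²/dx², so ⟨T⟩ = −(ħ²/2m) ∫ Ψ*·Ψ'' dx; with m = 2.17.
Gaussian moments: ∫x^(2j)·e^(−2αx²) dx = (2j−1)!!/(4α)^j · √(π/(2α)), odd powers integrate to 0; here √(π/(2α)) = 0.86487. Derivatives: d/dx e^(−αx²) = −2αx·e^(−αx²), d²/dx² e^(−αx²) = (4α²x² − 2α)·e^(−αx²).
⟨T⟩ = 0.48387.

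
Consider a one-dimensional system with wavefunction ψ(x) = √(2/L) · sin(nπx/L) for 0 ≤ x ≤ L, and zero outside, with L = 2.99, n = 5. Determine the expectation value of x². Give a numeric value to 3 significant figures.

2.96

⟨x²⟩ = ∫ x²·|ψ|² dx (integrals over the domain).
With sin²θ = (1 − cos2θ)/2 on 0 ≤ x ≤ L: ∫sin²(nπx/L) dx = L/2, ∫x·sin²(nπx/L) dx = L²/4, ∫x²·sin²(nπx/L) dx = L³·(1/6 − 1/(4n²π²)); higher powers xᵏ the same way, integrating xᵏ·cos(2nπx/L) by parts.
⟨x²⟩ = 2.9619.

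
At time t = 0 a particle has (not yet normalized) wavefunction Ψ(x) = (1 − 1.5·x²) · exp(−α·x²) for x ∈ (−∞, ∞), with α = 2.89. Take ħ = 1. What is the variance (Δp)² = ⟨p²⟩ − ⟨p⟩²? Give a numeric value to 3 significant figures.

Compute ⟨p⟩ and ⟨p²⟩ separately; (Δp)² = ⟨p²⟩ − ⟨p⟩².
Expand each integrand as polynomial × e^(−2αx²) and use ∫x^(2j)·e^(−2αx²) dx = (2j−1)!!/(4α)^j · √(π/(2α)), odd powers → 0; here √(π/(2α)) = 0.73724. Differentiate with the product rule, d/dx e^(−αx²) = −2αx·e^(−αx²).
Normalization: ∫|Ψ|² dx = 0.58316.
⟨p⟩ = 0.0000 and ⟨p²⟩ = 5.0324.
(Δp)² = 5.0324 − (0.0000)² = 5.0324.

5.03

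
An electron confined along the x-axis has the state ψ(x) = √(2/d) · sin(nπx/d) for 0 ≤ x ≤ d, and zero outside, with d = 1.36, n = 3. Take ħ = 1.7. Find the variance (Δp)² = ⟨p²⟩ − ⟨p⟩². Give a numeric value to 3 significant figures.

139.

Compute ⟨p⟩ and ⟨p²⟩ separately; (Δp)² = ⟨p²⟩ − ⟨p⟩².
d/dx sin(nπx/d) = (nπ/d)·cos(nπx/d) and d²/dx² sin(nπx/d) = −(nπ/d)²·sin(nπx/d); on 0 ≤ x ≤ d, ∫sin²(nπx/d) dx = d/2 and ∫sin(nπx/d)·cos(nπx/d) dx = 0.
⟨p⟩ = 0.0000 and ⟨p²⟩ = 138.79.
(Δp)² = 138.79 − (0.0000)² = 138.79.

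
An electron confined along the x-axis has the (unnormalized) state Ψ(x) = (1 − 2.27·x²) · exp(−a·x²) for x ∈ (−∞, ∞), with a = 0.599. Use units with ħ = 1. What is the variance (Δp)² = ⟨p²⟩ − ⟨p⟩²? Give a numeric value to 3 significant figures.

Compute ⟨p⟩ and ⟨p²⟩ separately; (Δp)² = ⟨p²⟩ − ⟨p⟩².
Expand each integrand as polynomial × e^(−2ax²) and use ∫x^(2j)·e^(−2ax²) dx = (2j−1)!!/(4a)^j · √(π/(2a)), odd powers → 0; here √(π/(2a)) = 1.6194. Differentiate with the product rule, d/dx e^(−ax²) = −2ax·e^(−ax²).
Normalization: ∫|Ψ|² dx = 2.9115.
⟨p⟩ = 0.0000 and ⟨p²⟩ = 3.0577.
(Δp)² = 3.0577 − (0.0000)² = 3.0577.

3.06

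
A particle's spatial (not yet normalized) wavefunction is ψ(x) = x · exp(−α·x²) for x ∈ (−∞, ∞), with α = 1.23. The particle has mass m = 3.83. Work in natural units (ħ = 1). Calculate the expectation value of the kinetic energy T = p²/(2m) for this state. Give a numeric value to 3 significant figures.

0.482

T = −(ħ²/2m) d²/dx², so ⟨T⟩ = −(ħ²/2m) ∫ ψ*·ψ'' dx / ∫|ψ|² dx; with m = 3.83.
Expand each integrand as polynomial × e^(−2αx²) and use ∫x^(2j)·e^(−2αx²) dx = (2j−1)!!/(4α)^j · √(π/(2α)), odd powers → 0; here √(π/(2α)) = 1.1301. Differentiate with the product rule, d/dx e^(−αx²) = −2αx·e^(−αx²).
State is unnormalized: ∫|ψ|² dx = 0.22969, and ∫ψ*·(−ħ²/2m · ψ'') dx = 0.11065, so ⟨T⟩ = 0.11065 / 0.22969.
⟨T⟩ = 0.48172.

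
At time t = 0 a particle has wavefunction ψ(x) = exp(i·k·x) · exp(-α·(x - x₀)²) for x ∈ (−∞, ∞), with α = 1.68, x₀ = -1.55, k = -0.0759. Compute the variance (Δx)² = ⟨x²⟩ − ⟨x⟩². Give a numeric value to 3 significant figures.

Compute ⟨x⟩ and ⟨x²⟩ separately, then (Δx)² = ⟨x²⟩ − ⟨x⟩².
Gaussian moments (u = x − x₀): ∫u^(2j)·e^(−2αu²) du = (2j−1)!!/(4α)^j · √(π/(2α)), odd powers integrate to 0; here √(π/(2α)) = 0.96695.
Normalization: ∫|ψ|² dx = 0.96695.
⟨x⟩ = -1.5500 and ⟨x²⟩ = 2.5513.
(Δx)² = 2.5513 − (-1.5500)² = 0.14881.

0.149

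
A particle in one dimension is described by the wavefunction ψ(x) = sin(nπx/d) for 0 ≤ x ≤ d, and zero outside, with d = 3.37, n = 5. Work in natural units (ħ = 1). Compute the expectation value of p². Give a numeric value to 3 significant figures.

21.7

p² ψ = −ħ² d²ψ/dx²; ⟨p²⟩ = −ħ² ∫ ψ*·ψ'' dx / ∫|ψ|² dx.
d/dx sin(nπx/d) = (nπ/d)·cos(nπx/d) and d²/dx² sin(nπx/d) = −(nπ/d)²·sin(nπx/d); on 0 ≤ x ≤ d, ∫sin²(nπx/d) dx = d/2 and ∫sin(nπx/d)·cos(nπx/d) dx = 0.
State is unnormalized: ∫|ψ|² dx = 1.6850, and ∫ψ*·(−ħ² ψ'') dx = 36.608, so ⟨p²⟩ = 36.608 / 1.6850.
⟨p²⟩ = 21.726.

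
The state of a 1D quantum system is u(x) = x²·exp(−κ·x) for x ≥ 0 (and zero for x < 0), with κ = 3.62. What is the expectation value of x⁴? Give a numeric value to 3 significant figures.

0.611

⟨x⁴⟩ = ∫ x⁴·|u|² dx / ∫|u|² dx (integrals over the domain).
Every integrand reduces to terms xʲ·e^(−2κx) on [0, ∞); use ∫₀^∞ xʲ·e^(−2κx) dx = j!/(2κ)^(j+1).
State is unnormalized: ∫|u|² dx = 0.0012065, and ∫u*·x⁴·u dx = 0.00073769, so ⟨x⁴⟩ = 0.00073769 / 0.0012065.
⟨x⁴⟩ = 0.61144.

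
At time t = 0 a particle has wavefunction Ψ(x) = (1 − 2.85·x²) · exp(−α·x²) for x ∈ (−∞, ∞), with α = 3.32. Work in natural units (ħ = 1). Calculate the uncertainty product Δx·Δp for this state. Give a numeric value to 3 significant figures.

Δx = √(⟨x²⟩−⟨x⟩²), Δp = √(⟨p²⟩−⟨p⟩²).
Expand each integrand as polynomial × e^(−2αx²) and use ∫x^(2j)·e^(−2αx²) dx = (2j−1)!!/(4α)^j · √(π/(2α)), odd powers → 0; here √(π/(2α)) = 0.68785. Differentiate with the product rule, d/dx e^(−αx²) = −2αx·e^(−αx²).
Normalization: ∫|Ψ|² dx = 0.48765.
⟨x⟩ = 0.0000, ⟨x²⟩ = 0.042826 ⇒ Δx = 0.20694.
⟨p⟩ = 0.0000, ⟨p²⟩ = 8.2027 ⇒ Δp = 2.8640.
Δx·Δp = 0.59270.

0.593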